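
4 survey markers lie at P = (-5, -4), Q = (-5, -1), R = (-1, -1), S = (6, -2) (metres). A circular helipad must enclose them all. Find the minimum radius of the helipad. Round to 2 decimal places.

5.61

The minimum enclosing circle is determined by three boundary points: P, Q, S.
Their circumcentre is (9/22, -2.5) with r² = 7625/242.
The farthest remaining point R is at distance² 1025/242 ≤ 7625/242.
r = √(7625/242) ≈ 5.61.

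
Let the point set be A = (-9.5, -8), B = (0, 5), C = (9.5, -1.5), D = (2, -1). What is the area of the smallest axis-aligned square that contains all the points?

361

The bounding box has width 19 and height 13.
An axis-aligned square enclosing the set must have side ≥ max(width, height).
So the minimum side is max(19, 13) = 19.
Area = 19² = 361.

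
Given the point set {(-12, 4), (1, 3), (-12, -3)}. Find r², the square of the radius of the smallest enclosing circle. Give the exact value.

17425/338

Call the three points A, B, C in the order given.
Side lengths²: AB² = 170, AC² = 49, BC² = 205.
Since BC² = 205 < 170 + 49 = 219, the triangle is acute, so the smallest enclosing circle is the circumcircle.
Circumcentre = (-149/26, 0.5), r² = 17425/338.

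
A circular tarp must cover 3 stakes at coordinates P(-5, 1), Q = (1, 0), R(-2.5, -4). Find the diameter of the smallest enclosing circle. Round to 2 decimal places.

6.57

Side lengths²: PQ² = 37, PR² = 31.25, QR² = 28.25.
Since PQ² = 37 < 31.25 + 28.25 = 59.5, the triangle is acute, so the smallest enclosing circle is the circumcircle.
Circumcentre = (-97/44, -8/11), r² = 20905/1936.
Diameter = 2r = 2√(20905/1936) ≈ 6.57.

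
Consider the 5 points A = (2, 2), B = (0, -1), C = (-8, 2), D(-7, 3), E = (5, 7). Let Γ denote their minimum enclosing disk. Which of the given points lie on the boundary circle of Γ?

C, E

The minimum enclosing circle of a finite set is fixed by two of the points (as a diameter) or three (as a circumcircle).
The farthest pair is C–E with squared distance 194. The circle on this segment as diameter has centre (-1.5, 4.5) and r² = 194/4 = 48.5.
Check A: distance² to centre = 18.5 ≤ 48.5, so it lies inside.
All remaining points lie in this disk, and no smaller disk contains both endpoints, so this is the minimum enclosing circle.
The points at distance exactly r from the centre are C, E — 2 points.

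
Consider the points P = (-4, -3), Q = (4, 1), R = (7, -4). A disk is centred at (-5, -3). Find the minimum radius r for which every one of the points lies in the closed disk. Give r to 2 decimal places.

The required radius is the distance from (-5, -3) to the farthest point.
Squared distances: 1, 97, 145.
Maximum is 145, attained at R.
r = √145 ≈ 12.04.

12.04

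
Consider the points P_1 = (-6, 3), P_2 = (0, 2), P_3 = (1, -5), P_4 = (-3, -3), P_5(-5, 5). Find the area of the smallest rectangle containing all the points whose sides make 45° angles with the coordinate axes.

64

In coordinates u = x + y, v = x − y the rectangle is axis-aligned; the map (x,y)→(u,v) scales areas by 2.
u-values: -3, 2, -4, -6, 0; range = 2 − (-6) = 8.
v-values: -9, -2, 6, 0, -10; range = 6 − (-10) = 16.
Area = (8 × 16) / 2 = 64.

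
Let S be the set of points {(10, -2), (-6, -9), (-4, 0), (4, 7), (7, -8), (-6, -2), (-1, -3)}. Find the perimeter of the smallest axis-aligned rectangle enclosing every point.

Width = max x − min x = 10 − (-6) = 16.
Height = max y − min y = 7 − (-9) = 16.
Perimeter = 2(16 + 16) = 64.

64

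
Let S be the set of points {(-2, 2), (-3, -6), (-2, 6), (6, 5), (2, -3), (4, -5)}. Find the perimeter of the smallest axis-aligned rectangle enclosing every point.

42

Width = max x − min x = 6 − (-3) = 9.
Height = max y − min y = 6 − (-6) = 12.
Perimeter = 2(9 + 12) = 42.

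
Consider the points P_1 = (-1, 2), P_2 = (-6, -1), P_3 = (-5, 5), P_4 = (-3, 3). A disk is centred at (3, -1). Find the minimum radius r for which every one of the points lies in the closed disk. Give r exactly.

The required radius is the distance from (3, -1) to the farthest point.
Squared distances: 25, 81, 100, 52.
Maximum is 100, attained at P_3.
r = √100 = 10.

10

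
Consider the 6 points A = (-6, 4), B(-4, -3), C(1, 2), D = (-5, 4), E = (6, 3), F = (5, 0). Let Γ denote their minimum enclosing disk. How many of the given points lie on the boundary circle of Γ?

By Welzl's lemma the MEC is supported by two points (diametrically opposite) or three points (on a circumcircle).
The minimum enclosing circle is determined by three boundary points: A, B, E.
Their circumcentre is (-11/82, 155/82) with r² = 130645/3362.
The farthest remaining point F is at distance² 100633/3362 ≤ 130645/3362.
The points at distance exactly r from the centre are A, B, E — 3 points.

3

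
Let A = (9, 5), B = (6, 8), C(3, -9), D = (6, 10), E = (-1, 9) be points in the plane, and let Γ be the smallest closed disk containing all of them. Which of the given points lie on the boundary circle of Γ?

The minimum enclosing circle of a finite set is fixed by two of the points (as a diameter) or three (as a circumcircle).
The minimum enclosing circle is determined by three boundary points: C, D, E.
Their circumcentre is (49/13, 8/13) with r² = 15725/169.
The farthest remaining point B is at distance² 10057/169 ≤ 15725/169.
The points at distance exactly r from the centre are C, D, E — 3 points.

C, D, E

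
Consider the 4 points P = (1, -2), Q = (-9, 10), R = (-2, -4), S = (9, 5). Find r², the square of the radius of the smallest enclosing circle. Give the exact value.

By Welzl's lemma the MEC is supported by two points (diametrically opposite) or three points (on a circumcircle).
The minimum enclosing circle is determined by three boundary points: Q, R, S.
Their circumcentre is (-35/62, 339/62) with r² = 176245/1922.
The farthest remaining point P is at distance² 111889/1922 ≤ 176245/1922.

176245/1922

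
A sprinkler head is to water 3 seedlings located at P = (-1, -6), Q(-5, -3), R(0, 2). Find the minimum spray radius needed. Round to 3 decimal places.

4.072

Side lengths²: PQ² = 25, PR² = 65, QR² = 50.
Since PR² = 65 < 50 + 25 = 75, the triangle is acute, so the smallest enclosing circle is the circumcircle.
Circumcentre = (-15/14, -27/14), r² = 1625/98.
r = √(1625/98) ≈ 4.072.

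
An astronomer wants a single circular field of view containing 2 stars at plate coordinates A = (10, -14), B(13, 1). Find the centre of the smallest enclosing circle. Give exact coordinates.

(11.5, -6.5)

The smallest circle enclosing two points has them as diameter endpoints.
Centre = midpoint = (11.5, -6.5); r² = |AB|²/4 = 234/4 = 58.5.
Centre = (11.5, -6.5).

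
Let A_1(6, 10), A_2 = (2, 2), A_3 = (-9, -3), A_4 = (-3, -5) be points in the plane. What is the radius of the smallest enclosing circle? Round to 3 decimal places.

A smallest enclosing disk is always determined by at most three of the input points on its boundary.
The farthest pair is A_1–A_3 with squared distance 394. The circle on this segment as diameter has centre (-1.5, 3.5) and r² = 394/4 = 98.5.
Check A_2: distance² to centre = 14.5 ≤ 98.5, so it lies inside.
All remaining points lie in this disk, and no smaller disk contains both endpoints, so this is the minimum enclosing circle.
r = √(98.5) ≈ 9.925.

9.925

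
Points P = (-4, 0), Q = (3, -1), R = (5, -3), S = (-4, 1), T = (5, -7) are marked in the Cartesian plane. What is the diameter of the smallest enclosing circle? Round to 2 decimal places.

12.04

By Welzl's lemma the MEC is supported by two points (diametrically opposite) or three points (on a circumcircle).
The farthest pair is S–T with squared distance 145. The circle on this segment as diameter has centre (0.5, -3) and r² = 145/4 = 36.25.
Check P: distance² to centre = 29.25 ≤ 36.25, so it lies inside.
All remaining points lie in this disk, and no smaller disk contains both endpoints, so this is the minimum enclosing circle.
Diameter = 2r = 2√(36.25) ≈ 12.04.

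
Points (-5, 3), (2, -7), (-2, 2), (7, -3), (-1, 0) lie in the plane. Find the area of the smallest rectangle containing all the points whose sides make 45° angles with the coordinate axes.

81

In coordinates u = x + y, v = x − y the rectangle is axis-aligned; the map (x,y)→(u,v) scales areas by 2.
u-values: -2, -5, 0, 4, -1; range = 4 − (-5) = 9.
v-values: -8, 9, -4, 10, -1; range = 10 − (-8) = 18.
Area = (9 × 18) / 2 = 81.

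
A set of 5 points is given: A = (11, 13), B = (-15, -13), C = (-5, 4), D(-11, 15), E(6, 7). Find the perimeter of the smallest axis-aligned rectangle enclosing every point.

108

Width = max x − min x = 11 − (-15) = 26.
Height = max y − min y = 15 − (-13) = 28.
Perimeter = 2(26 + 28) = 108.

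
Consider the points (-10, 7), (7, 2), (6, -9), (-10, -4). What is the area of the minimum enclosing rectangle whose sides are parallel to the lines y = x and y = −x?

In coordinates u = x + y, v = x − y the rectangle is axis-aligned; the map (x,y)→(u,v) scales areas by 2.
u-values: -3, 9, -3, -14; range = 9 − (-14) = 23.
v-values: -17, 5, 15, -6; range = 15 − (-17) = 32.
Area = (23 × 32) / 2 = 368.

368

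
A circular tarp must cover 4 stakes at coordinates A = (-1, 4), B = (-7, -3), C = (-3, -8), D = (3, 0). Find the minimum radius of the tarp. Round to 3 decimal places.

6.083

By Welzl's lemma the MEC is supported by two points (diametrically opposite) or three points (on a circumcircle).
The farthest pair is A–C with squared distance 148. The circle on this segment as diameter has centre (-2, -2) and r² = 148/4 = 37.
Check B: distance² to centre = 26 ≤ 37, so it lies inside.
All remaining points lie in this disk, and no smaller disk contains both endpoints, so this is the minimum enclosing circle.
r = √37 ≈ 6.083.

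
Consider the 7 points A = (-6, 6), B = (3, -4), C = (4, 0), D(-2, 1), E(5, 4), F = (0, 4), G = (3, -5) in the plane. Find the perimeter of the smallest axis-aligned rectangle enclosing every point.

44

Width = max x − min x = 5 − (-6) = 11.
Height = max y − min y = 6 − (-5) = 11.
Perimeter = 2(11 + 11) = 44.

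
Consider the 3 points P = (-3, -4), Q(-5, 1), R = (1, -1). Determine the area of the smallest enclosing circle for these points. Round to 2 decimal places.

Side lengths²: PQ² = 29, PR² = 25, QR² = 40.
Since QR² = 40 < 29 + 25 = 54, the triangle is acute, so the smallest enclosing circle is the circumcircle.
Circumcentre = (-59/26, -21/26), r² = 3625/338.
Area = π·r² = π·3625/338 ≈ 33.69.

33.69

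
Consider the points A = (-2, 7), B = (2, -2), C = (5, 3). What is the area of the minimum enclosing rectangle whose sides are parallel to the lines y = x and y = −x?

In coordinates u = x + y, v = x − y the rectangle is axis-aligned; the map (x,y)→(u,v) scales areas by 2.
u-values: 5, 0, 8; range = 8 − 0 = 8.
v-values: -9, 4, 2; range = 4 − (-9) = 13.
Area = (8 × 13) / 2 = 52.

52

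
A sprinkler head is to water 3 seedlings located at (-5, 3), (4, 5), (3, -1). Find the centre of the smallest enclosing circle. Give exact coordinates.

Call the three points A, B, C in the order given.
Side lengths²: AB² = 85, AC² = 80, BC² = 37.
Since AB² = 85 < 80 + 37 = 117, the triangle is acute, so the smallest enclosing circle is the circumcircle.
Circumcentre = (-5/26, 34/13), r² = 15725/676.
Centre = (-5/26, 34/13).

(-5/26, 34/13)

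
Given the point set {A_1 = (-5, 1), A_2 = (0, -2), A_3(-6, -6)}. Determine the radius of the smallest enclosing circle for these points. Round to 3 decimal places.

3.912

Side lengths²: A_1A_2² = 34, A_1A_3² = 50, A_2A_3² = 52.
Since A_2A_3² = 52 < 50 + 34 = 84, the triangle is acute, so the smallest enclosing circle is the circumcircle.
Circumcentre = (-73/19, -52/19), r² = 5525/361.
r = √(5525/361) ≈ 3.912.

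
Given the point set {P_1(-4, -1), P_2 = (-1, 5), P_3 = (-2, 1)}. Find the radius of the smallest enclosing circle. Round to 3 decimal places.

Side lengths²: P_1P_2² = 45, P_1P_3² = 8, P_2P_3² = 17.
Since P_1P_2² = 45 ≥ 17 + 8 = 25, the angle opposite P_1P_2 is not acute, so the smallest enclosing circle has P_1P_2 as diameter.
Centre = midpoint of P_1P_2 = (-2.5, 2), r² = 45/4 = 11.25.
r = √(11.25) ≈ 3.354.

3.354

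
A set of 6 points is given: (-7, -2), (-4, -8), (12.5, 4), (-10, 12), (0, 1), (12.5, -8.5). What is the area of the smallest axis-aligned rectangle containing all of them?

x ranges over [-10, 12.5], width 22.5.
y ranges over [-8.5, 12], height 20.5.
Area = 22.5 × 20.5 = 461.25.

461.25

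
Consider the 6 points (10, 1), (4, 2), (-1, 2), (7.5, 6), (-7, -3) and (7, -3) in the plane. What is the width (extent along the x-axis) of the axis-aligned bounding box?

17

max x = 10, min x = -7, so width = 17.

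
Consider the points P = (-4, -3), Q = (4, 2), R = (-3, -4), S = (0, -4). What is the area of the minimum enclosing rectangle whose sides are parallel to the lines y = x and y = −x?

32.5

In coordinates u = x + y, v = x − y the rectangle is axis-aligned; the map (x,y)→(u,v) scales areas by 2.
u-values: -7, 6, -7, -4; range = 6 − (-7) = 13.
v-values: -1, 2, 1, 4; range = 4 − (-1) = 5.
Area = (13 × 5) / 2 = 32.5.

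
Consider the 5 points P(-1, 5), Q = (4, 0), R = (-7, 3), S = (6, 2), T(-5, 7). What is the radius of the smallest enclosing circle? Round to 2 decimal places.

A smallest enclosing disk is always determined by at most three of the input points on its boundary.
The farthest pair is R–S with squared distance 170. The circle on this segment as diameter has centre (-0.5, 2.5) and r² = 170/4 = 42.5.
Check P: distance² to centre = 6.5 ≤ 42.5, so it lies inside.
All remaining points lie in this disk, and no smaller disk contains both endpoints, so this is the minimum enclosing circle.
r = √(42.5) ≈ 6.52.

6.52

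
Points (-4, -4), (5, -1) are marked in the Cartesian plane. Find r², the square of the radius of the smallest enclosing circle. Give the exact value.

22.5

The smallest circle enclosing two points has them as diameter endpoints.
Centre = midpoint = (0.5, -2.5); r² = |(-4, -4)−(5, -1)|²/4 = 90/4 = 22.5.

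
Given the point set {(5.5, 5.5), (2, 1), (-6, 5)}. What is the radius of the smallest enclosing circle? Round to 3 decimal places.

Call the three points A, B, C in the order given.
Side lengths²: AB² = 32.5, AC² = 132.5, BC² = 80.
Since AC² = 132.5 ≥ 80 + 32.5 = 112.5, the angle opposite AC is not acute, so the smallest enclosing circle has AC as diameter.
Centre = midpoint of AC = (-0.25, 5.25), r² = 132.5/4 = 33.125.
r = √(33.125) ≈ 5.755.

5.755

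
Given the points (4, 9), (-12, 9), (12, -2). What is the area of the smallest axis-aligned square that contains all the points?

576

The bounding box has width 24 and height 11.
An axis-aligned square enclosing the set must have side ≥ max(width, height).
So the minimum side is max(24, 11) = 24.
Area = 24² = 576.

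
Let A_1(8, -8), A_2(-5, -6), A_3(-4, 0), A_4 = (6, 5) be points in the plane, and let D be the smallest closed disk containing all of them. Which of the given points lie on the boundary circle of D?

A_1, A_2, A_4

A smallest enclosing disk is always determined by at most three of the input points on its boundary.
The minimum enclosing circle is determined by three boundary points: A_1, A_2, A_4.
Their circumcentre is (67/30, -67/30) with r² = 29929/450.
The farthest remaining point A_3 is at distance² 19729/450 ≤ 29929/450.
The points at distance exactly r from the centre are A_1, A_2, A_4 — 3 points.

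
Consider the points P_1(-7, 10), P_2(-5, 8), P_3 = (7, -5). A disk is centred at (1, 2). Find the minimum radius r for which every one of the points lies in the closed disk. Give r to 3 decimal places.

The required radius is the distance from (1, 2) to the farthest point.
Squared distances: 128, 72, 85.
Maximum is 128, attained at P_1.
r = √128 ≈ 11.314.

11.314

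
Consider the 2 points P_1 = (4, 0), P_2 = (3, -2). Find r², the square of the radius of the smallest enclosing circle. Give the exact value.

1.25

The smallest circle enclosing two points has them as diameter endpoints.
Centre = midpoint = (3.5, -1); r² = |P_1P_2|²/4 = 5/4 = 1.25.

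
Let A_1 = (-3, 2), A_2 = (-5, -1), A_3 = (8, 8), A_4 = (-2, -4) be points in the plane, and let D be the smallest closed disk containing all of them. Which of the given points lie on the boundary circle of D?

The minimum enclosing circle is determined by three boundary points: A_2, A_3, A_4.
Their circumcentre is (21/11, 32/11) with r² = 7625/121.
The farthest remaining point A_1 is at distance² 3016/121 ≤ 7625/121.
The points at distance exactly r from the centre are A_2, A_3, A_4 — 3 points.

A_2, A_3, A_4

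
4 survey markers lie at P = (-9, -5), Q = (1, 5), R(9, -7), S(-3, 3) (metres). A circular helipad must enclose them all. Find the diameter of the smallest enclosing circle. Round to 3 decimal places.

By Welzl's lemma the MEC is supported by two points (diametrically opposite) or three points (on a circumcircle).
The minimum enclosing circle is determined by three boundary points: P, Q, R.
Their circumcentre is (0.2, -4.2) with r² = 85.28.
The farthest remaining point S is at distance² 62.08 ≤ 85.28.
Diameter = 2r = 2√(85.28) ≈ 18.469.

18.469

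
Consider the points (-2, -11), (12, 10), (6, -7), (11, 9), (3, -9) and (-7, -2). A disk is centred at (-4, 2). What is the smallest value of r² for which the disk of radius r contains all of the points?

320

The required radius is the distance from (-4, 2) to the farthest point.
Squared distances: 173, 320, 181, 274, 170, 25.
Maximum is 320, attained at (12, 10).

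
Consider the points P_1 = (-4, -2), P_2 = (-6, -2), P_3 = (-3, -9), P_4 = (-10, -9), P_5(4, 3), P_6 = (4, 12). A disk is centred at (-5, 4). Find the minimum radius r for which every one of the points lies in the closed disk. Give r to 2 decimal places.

13.93

The required radius is the distance from (-5, 4) to the farthest point.
Squared distances: 37, 37, 173, 194, 82, 145.
Maximum is 194, attained at P_4.
r = √194 ≈ 13.93.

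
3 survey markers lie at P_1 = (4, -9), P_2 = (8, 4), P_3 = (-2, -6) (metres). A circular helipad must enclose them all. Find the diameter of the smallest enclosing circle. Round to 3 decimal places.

Side lengths²: P_1P_2² = 185, P_1P_3² = 45, P_2P_3² = 200.
Since P_2P_3² = 200 < 185 + 45 = 230, the triangle is acute, so the smallest enclosing circle is the circumcircle.
Circumcentre = (23/6, -11/6), r² = 925/18.
Diameter = 2r = 2√(925/18) ≈ 14.337.

14.337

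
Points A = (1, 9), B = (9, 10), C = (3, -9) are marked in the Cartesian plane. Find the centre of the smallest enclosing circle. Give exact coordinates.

Side lengths²: AB² = 65, AC² = 328, BC² = 397.
Since BC² = 397 ≥ 328 + 65 = 393, the angle opposite BC is not acute, so the smallest enclosing circle has BC as diameter.
Centre = midpoint of BC = (6, 0.5), r² = 397/4 = 99.25.
Centre = (6, 0.5).

(6, 0.5)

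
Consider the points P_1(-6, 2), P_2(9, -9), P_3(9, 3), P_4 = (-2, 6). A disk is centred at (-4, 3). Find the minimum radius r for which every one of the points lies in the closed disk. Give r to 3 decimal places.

The required radius is the distance from (-4, 3) to the farthest point.
Squared distances: 5, 313, 169, 13.
Maximum is 313, attained at P_2.
r = √313 ≈ 17.692.

17.692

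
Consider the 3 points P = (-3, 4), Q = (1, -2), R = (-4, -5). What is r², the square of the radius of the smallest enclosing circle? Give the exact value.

9061/441

Side lengths²: PQ² = 52, PR² = 82, QR² = 34.
Since PR² = 82 < 52 + 34 = 86, the triangle is acute, so the smallest enclosing circle is the circumcircle.
Circumcentre = (-23/7, -11/21), r² = 9061/441.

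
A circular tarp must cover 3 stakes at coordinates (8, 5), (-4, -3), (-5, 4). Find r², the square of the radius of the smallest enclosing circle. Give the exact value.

27625/529

Call the three points A, B, C in the order given.
Side lengths²: AB² = 208, AC² = 170, BC² = 50.
Since AB² = 208 < 170 + 50 = 220, the triangle is acute, so the smallest enclosing circle is the circumcircle.
Circumcentre = (40/23, 32/23), r² = 27625/529.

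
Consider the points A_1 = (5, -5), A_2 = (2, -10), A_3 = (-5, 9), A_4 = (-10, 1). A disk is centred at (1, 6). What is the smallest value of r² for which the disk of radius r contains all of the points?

257

The required radius is the distance from (1, 6) to the farthest point.
Squared distances: 137, 257, 45, 146.
Maximum is 257, attained at A_2.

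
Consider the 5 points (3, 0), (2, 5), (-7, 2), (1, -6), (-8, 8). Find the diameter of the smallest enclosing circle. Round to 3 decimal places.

The farthest pair is (1, -6)–(-8, 8) with squared distance 277. The circle on this segment as diameter has centre (-3.5, 1) and r² = 277/4 = 69.25.
Check (3, 0): distance² to centre = 43.25 ≤ 69.25, so it lies inside.
All remaining points lie in this disk, and no smaller disk contains both endpoints, so this is the minimum enclosing circle.
Diameter = 2r = 2√(69.25) ≈ 16.643.

16.643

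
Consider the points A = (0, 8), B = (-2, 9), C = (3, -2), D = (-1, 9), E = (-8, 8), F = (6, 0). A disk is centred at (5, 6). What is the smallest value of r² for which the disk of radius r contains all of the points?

173

The required radius is the distance from (5, 6) to the farthest point.
Squared distances: 29, 58, 68, 45, 173, 37.
Maximum is 173, attained at E.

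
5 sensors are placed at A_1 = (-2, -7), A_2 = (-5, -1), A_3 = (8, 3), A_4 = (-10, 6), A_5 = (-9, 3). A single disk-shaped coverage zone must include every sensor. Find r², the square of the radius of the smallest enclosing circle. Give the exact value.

The minimum enclosing circle of a finite set is fixed by two of the points (as a diameter) or three (as a circumcircle).
The minimum enclosing circle is determined by three boundary points: A_1, A_3, A_4.
Their circumcentre is (-19/14, 33/14) with r² = 8621/98.
The farthest remaining point A_5 is at distance² 5765/98 ≤ 8621/98.

8621/98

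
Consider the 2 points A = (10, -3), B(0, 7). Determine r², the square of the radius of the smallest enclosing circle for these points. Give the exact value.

50

The smallest circle enclosing two points has them as diameter endpoints.
Centre = midpoint = (5, 2); r² = |AB|²/4 = 200/4 = 50.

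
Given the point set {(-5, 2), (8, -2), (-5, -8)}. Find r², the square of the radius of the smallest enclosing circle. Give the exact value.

37925/676

Call the three points A, B, C in the order given.
Side lengths²: AB² = 185, AC² = 100, BC² = 205.
Since BC² = 205 < 185 + 100 = 285, the triangle is acute, so the smallest enclosing circle is the circumcircle.
Circumcentre = (15/26, -3), r² = 37925/676.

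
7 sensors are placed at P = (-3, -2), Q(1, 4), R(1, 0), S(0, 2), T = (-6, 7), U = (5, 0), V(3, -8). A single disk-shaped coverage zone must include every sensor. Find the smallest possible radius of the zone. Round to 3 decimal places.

8.746

The farthest pair is T–V with squared distance 306. The circle on this segment as diameter has centre (-1.5, -0.5) and r² = 306/4 = 76.5.
Check P: distance² to centre = 4.5 ≤ 76.5, so it lies inside.
All remaining points lie in this disk, and no smaller disk contains both endpoints, so this is the minimum enclosing circle.
r = √(76.5) ≈ 8.746.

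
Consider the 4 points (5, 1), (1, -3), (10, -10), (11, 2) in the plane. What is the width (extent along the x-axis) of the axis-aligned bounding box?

max x = 11, min x = 1, so width = 10.

10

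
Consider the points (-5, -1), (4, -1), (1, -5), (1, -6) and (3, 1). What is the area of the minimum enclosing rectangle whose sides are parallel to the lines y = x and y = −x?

In coordinates u = x + y, v = x − y the rectangle is axis-aligned; the map (x,y)→(u,v) scales areas by 2.
u-values: -6, 3, -4, -5, 4; range = 4 − (-6) = 10.
v-values: -4, 5, 6, 7, 2; range = 7 − (-4) = 11.
Area = (10 × 11) / 2 = 55.

55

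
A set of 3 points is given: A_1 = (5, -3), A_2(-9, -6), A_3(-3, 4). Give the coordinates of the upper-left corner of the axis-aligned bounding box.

(-9, 4)

x-range [-9, 5], y-range [-6, 4].
The upper-left corner is (-9, 4).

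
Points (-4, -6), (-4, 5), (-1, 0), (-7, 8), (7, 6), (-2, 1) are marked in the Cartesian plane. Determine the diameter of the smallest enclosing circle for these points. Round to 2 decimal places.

The minimum enclosing circle of a finite set is fixed by two of the points (as a diameter) or three (as a circumcircle).
The minimum enclosing circle is determined by three boundary points: (-4, -6), (-7, 8), (7, 6).
Their circumcentre is (-27/38, 77/38) with r² = 54325/722.
The farthest remaining point (-4, 5) is at distance² 14197/722 ≤ 54325/722.
Diameter = 2r = 2√(54325/722) ≈ 17.35.

17.35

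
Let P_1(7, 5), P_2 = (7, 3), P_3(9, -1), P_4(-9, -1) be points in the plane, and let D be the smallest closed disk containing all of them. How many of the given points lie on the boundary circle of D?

3

A smallest enclosing disk is always determined by at most three of the input points on its boundary.
The minimum enclosing circle is determined by three boundary points: P_1, P_3, P_4.
Their circumcentre is (0, -2/3) with r² = 730/9.
The farthest remaining point P_2 is at distance² 562/9 ≤ 730/9.
The points at distance exactly r from the centre are P_1, P_3, P_4 — 3 points.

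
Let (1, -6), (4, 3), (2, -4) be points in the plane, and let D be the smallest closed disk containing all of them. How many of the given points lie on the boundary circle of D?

Call the three points A, B, C in the order given.
Side lengths²: AB² = 90, AC² = 5, BC² = 53.
Since AB² = 90 ≥ 53 + 5 = 58, the angle opposite AB is not acute, so the smallest enclosing circle has AB as diameter.
Centre = midpoint of AB = (2.5, -1.5), r² = 90/4 = 22.5.
The points at distance exactly r from the centre are (1, -6), (4, 3) — 2 points.

2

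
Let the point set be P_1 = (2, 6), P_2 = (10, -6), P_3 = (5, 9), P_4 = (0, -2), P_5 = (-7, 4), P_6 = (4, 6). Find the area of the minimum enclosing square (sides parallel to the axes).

The bounding box has width 17 and height 15.
An axis-aligned square enclosing the set must have side ≥ max(width, height).
So the minimum side is max(17, 15) = 17.
Area = 17² = 289.

289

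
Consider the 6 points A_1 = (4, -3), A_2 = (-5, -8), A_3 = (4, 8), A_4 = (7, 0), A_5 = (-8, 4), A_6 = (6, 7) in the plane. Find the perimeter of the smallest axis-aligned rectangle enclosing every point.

62

Width = max x − min x = 7 − (-8) = 15.
Height = max y − min y = 8 − (-8) = 16.
Perimeter = 2(15 + 16) = 62.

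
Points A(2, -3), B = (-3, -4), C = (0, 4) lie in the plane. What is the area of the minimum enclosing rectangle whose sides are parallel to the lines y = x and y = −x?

49.5

In coordinates u = x + y, v = x − y the rectangle is axis-aligned; the map (x,y)→(u,v) scales areas by 2.
u-values: -1, -7, 4; range = 4 − (-7) = 11.
v-values: 5, 1, -4; range = 5 − (-4) = 9.
Area = (11 × 9) / 2 = 49.5.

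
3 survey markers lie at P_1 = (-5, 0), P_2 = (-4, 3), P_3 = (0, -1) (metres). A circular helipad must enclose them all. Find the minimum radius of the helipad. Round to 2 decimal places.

2.85

Side lengths²: P_1P_2² = 10, P_1P_3² = 26, P_2P_3² = 32.
Since P_2P_3² = 32 < 26 + 10 = 36, the triangle is acute, so the smallest enclosing circle is the circumcircle.
Circumcentre = (-2.25, 0.75), r² = 8.125.
r = √(8.125) ≈ 2.85.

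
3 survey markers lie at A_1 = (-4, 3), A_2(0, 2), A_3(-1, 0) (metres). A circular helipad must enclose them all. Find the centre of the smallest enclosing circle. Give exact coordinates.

(-13/6, 11/6)

Side lengths²: A_1A_2² = 17, A_1A_3² = 18, A_2A_3² = 5.
Since A_1A_3² = 18 < 17 + 5 = 22, the triangle is acute, so the smallest enclosing circle is the circumcircle.
Circumcentre = (-13/6, 11/6), r² = 85/18.
Centre = (-13/6, 11/6).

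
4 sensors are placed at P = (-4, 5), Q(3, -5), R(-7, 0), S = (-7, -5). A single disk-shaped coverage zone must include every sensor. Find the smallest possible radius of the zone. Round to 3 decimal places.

6.372

By Welzl's lemma the MEC is supported by two points (diametrically opposite) or three points (on a circumcircle).
The minimum enclosing circle is determined by three boundary points: P, Q, S.
Their circumcentre is (-2, -1.05) with r² = 40.6025.
The farthest remaining point R is at distance² 26.1025 ≤ 40.6025.
r = √(40.6025) ≈ 6.372.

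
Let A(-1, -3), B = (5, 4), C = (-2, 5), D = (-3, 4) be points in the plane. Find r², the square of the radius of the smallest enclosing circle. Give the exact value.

A smallest enclosing disk is always determined by at most three of the input points on its boundary.
The minimum enclosing circle is determined by three boundary points: A, B, D.
Their circumcentre is (1, 19/14) with r² = 4505/196.
The farthest remaining point C is at distance² 4365/196 ≤ 4505/196.

4505/196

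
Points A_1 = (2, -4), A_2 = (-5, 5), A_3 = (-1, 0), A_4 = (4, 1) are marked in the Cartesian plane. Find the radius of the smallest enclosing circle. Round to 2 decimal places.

5.70

By Welzl's lemma the MEC is supported by two points (diametrically opposite) or three points (on a circumcircle).
The farthest pair is A_1–A_2 with squared distance 130. The circle on this segment as diameter has centre (-1.5, 0.5) and r² = 130/4 = 32.5.
Check A_3: distance² to centre = 0.5 ≤ 32.5, so it lies inside.
All remaining points lie in this disk, and no smaller disk contains both endpoints, so this is the minimum enclosing circle.
r = √(32.5) ≈ 5.70.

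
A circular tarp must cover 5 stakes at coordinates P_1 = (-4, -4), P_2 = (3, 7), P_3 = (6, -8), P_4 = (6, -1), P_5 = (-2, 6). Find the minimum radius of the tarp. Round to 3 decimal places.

8.062

A smallest enclosing disk is always determined by at most three of the input points on its boundary.
The farthest pair is P_3–P_5 with squared distance 260. The circle on this segment as diameter has centre (2, -1) and r² = 260/4 = 65.
Check P_1: distance² to centre = 45 ≤ 65, so it lies inside.
All remaining points lie in this disk, and no smaller disk contains both endpoints, so this is the minimum enclosing circle.
r = √65 ≈ 8.062.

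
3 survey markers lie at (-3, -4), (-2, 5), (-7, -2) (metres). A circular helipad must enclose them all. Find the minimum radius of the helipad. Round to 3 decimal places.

4.584

Call the three points A, B, C in the order given.
Side lengths²: AB² = 82, AC² = 20, BC² = 74.
Since AB² = 82 < 74 + 20 = 94, the triangle is acute, so the smallest enclosing circle is the circumcircle.
Circumcentre = (-61/19, 11/19), r² = 7585/361.
r = √(7585/361) ≈ 4.584.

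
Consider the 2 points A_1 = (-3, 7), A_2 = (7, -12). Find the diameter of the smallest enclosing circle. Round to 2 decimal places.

21.47

The smallest circle enclosing two points has them as diameter endpoints.
Centre = midpoint = (2, -2.5); r² = |A_1A_2|²/4 = 461/4 = 115.25.
Diameter = 2r = 2√(115.25) ≈ 21.47.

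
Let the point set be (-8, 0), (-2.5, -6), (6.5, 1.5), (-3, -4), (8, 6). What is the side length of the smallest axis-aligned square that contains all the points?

16

The bounding box has width 16 and height 12.
An axis-aligned square enclosing the set must have side ≥ max(width, height).
So the minimum side is max(16, 12) = 16.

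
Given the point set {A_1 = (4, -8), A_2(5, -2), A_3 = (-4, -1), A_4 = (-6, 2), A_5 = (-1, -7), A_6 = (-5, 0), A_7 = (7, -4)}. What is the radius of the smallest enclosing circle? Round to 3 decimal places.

A smallest enclosing disk is always determined by at most three of the input points on its boundary.
The minimum enclosing circle is determined by three boundary points: A_1, A_4, A_7.
Their circumcentre is (1/14, -27/14) with r² = 5125/98.
The farthest remaining point A_6 is at distance² 2885/98 ≤ 5125/98.
r = √(5125/98) ≈ 7.232.

7.232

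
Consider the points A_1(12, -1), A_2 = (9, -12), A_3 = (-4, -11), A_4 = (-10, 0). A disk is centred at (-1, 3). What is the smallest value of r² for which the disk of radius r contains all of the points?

The required radius is the distance from (-1, 3) to the farthest point.
Squared distances: 185, 325, 205, 90.
Maximum is 325, attained at A_2.

325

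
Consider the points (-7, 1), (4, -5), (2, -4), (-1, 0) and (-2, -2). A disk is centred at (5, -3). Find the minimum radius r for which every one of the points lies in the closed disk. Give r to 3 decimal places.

12.649

The required radius is the distance from (5, -3) to the farthest point.
Squared distances: 160, 5, 10, 45, 50.
Maximum is 160, attained at (-7, 1).
r = √160 ≈ 12.649.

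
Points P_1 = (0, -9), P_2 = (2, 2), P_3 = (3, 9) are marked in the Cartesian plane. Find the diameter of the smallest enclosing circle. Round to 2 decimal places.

18.25

Side lengths²: P_1P_2² = 125, P_1P_3² = 333, P_2P_3² = 50.
Since P_1P_3² = 333 ≥ 125 + 50 = 175, the angle opposite P_1P_3 is not acute, so the smallest enclosing circle has P_1P_3 as diameter.
Centre = midpoint of P_1P_3 = (1.5, 0), r² = 333/4 = 83.25.
Diameter = 2r = 2√(83.25) ≈ 18.25.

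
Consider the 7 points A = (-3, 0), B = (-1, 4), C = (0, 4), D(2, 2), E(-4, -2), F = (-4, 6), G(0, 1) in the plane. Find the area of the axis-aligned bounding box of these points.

48

x ranges over [-4, 2], width 6.
y ranges over [-2, 6], height 8.
Area = 6 × 8 = 48.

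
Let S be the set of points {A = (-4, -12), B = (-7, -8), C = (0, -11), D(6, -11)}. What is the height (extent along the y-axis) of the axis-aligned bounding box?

max y = -8, min y = -12, so height = 4.

4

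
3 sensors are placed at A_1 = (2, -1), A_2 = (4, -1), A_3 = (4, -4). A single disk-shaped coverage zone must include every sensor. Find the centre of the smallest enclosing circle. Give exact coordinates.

Side lengths²: A_1A_2² = 4, A_1A_3² = 13, A_2A_3² = 9.
Since A_1A_3² = 13 ≥ 9 + 4 = 13, the angle opposite A_1A_3 is not acute, so the smallest enclosing circle has A_1A_3 as diameter.
Centre = midpoint of A_1A_3 = (3, -2.5), r² = 13/4 = 3.25.
Centre = (3, -2.5).

(3, -2.5)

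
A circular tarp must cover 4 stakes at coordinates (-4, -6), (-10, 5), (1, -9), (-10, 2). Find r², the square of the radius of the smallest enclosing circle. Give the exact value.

79.25

The minimum enclosing circle of a finite set is fixed by two of the points (as a diameter) or three (as a circumcircle).
The farthest pair is (-10, 5)–(1, -9) with squared distance 317. The circle on this segment as diameter has centre (-4.5, -2) and r² = 317/4 = 79.25.
Check (-4, -6): distance² to centre = 16.25 ≤ 79.25, so it lies inside.
All remaining points lie in this disk, and no smaller disk contains both endpoints, so this is the minimum enclosing circle.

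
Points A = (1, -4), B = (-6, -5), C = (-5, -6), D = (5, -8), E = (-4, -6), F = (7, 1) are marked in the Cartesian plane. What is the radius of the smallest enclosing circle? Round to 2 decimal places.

By Welzl's lemma the MEC is supported by two points (diametrically opposite) or three points (on a circumcircle).
The minimum enclosing circle is determined by three boundary points: B, D, F.
Their circumcentre is (9/14, -97/42) with r² = 45305/882.
The farthest remaining point C is at distance² 40097/882 ≤ 45305/882.
r = √(45305/882) ≈ 7.17.

7.17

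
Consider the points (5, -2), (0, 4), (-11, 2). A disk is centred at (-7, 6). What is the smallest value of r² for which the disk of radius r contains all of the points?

The required radius is the distance from (-7, 6) to the farthest point.
Squared distances: 208, 53, 32.
Maximum is 208, attained at (5, -2).

208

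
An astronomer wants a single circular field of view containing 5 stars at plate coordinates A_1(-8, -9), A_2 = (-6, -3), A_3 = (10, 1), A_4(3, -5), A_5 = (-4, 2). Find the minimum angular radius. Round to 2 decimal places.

A smallest enclosing disk is always determined by at most three of the input points on its boundary.
The farthest pair is A_1–A_3 with squared distance 424. The circle on this segment as diameter has centre (1, -4) and r² = 424/4 = 106.
Check A_2: distance² to centre = 50 ≤ 106, so it lies inside.
All remaining points lie in this disk, and no smaller disk contains both endpoints, so this is the minimum enclosing circle.
r = √106 ≈ 10.30.

10.30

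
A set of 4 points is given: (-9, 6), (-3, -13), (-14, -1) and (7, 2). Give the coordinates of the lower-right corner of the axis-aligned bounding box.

x-range [-14, 7], y-range [-13, 6].
The lower-right corner is (7, -13).

(7, -13)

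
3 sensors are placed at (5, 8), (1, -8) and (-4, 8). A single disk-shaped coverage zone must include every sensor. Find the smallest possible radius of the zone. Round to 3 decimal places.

8.639

Call the three points A, B, C in the order given.
Side lengths²: AB² = 272, AC² = 81, BC² = 281.
Since BC² = 281 < 272 + 81 = 353, the triangle is acute, so the smallest enclosing circle is the circumcircle.
Circumcentre = (0.5, 0.625), r² = 74.640625.
r = √(74.640625) ≈ 8.639.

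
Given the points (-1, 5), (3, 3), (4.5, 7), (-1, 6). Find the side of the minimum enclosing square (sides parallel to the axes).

The bounding box has width 5.5 and height 4.
An axis-aligned square enclosing the set must have side ≥ max(width, height).
So the minimum side is max(5.5, 4) = 5.5.

5.5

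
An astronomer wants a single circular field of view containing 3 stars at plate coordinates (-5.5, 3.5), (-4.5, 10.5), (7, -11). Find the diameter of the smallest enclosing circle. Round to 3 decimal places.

Call the three points A, B, C in the order given.
Side lengths²: AB² = 50, AC² = 366.5, BC² = 594.5.
Since BC² = 594.5 ≥ 366.5 + 50 = 416.5, the angle opposite BC is not acute, so the smallest enclosing circle has BC as diameter.
Centre = midpoint of BC = (1.25, -0.25), r² = 594.5/4 = 148.625.
Diameter = 2r = 2√(148.625) ≈ 24.382.

24.382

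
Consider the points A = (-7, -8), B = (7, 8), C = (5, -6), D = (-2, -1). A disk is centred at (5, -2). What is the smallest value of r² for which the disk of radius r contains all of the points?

The required radius is the distance from (5, -2) to the farthest point.
Squared distances: 180, 104, 16, 50.
Maximum is 180, attained at A.

180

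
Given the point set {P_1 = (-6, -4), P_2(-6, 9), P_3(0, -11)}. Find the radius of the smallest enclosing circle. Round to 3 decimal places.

Side lengths²: P_1P_2² = 169, P_1P_3² = 85, P_2P_3² = 436.
Since P_2P_3² = 436 ≥ 169 + 85 = 254, the angle opposite P_2P_3 is not acute, so the smallest enclosing circle has P_2P_3 as diameter.
Centre = midpoint of P_2P_3 = (-3, -1), r² = 436/4 = 109.
r = √109 ≈ 10.440.

10.440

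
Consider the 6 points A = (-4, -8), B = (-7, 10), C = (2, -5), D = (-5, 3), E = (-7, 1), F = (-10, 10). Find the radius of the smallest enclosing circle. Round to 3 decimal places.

9.702

The minimum enclosing circle is determined by three boundary points: A, C, F.
Their circumcentre is (-71/14, 23/14) with r² = 9225/98.
The farthest remaining point B is at distance² 7209/98 ≤ 9225/98.
r = √(9225/98) ≈ 9.702.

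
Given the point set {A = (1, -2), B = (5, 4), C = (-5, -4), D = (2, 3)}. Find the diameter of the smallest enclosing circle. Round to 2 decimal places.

12.81

The farthest pair is B–C with squared distance 164. The circle on this segment as diameter has centre (0, 0) and r² = 164/4 = 41.
Check A: distance² to centre = 5 ≤ 41, so it lies inside.
All remaining points lie in this disk, and no smaller disk contains both endpoints, so this is the minimum enclosing circle.
Diameter = 2r = 2√41 ≈ 12.81.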